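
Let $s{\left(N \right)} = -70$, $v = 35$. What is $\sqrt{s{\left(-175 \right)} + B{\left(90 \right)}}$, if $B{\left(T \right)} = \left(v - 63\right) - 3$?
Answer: $i \sqrt{101} \approx 10.05 i$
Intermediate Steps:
$B{\left(T \right)} = -31$ ($B{\left(T \right)} = \left(35 - 63\right) - 3 = -28 - 3 = -31$)
$\sqrt{s{\left(-175 \right)} + B{\left(90 \right)}} = \sqrt{-70 - 31} = \sqrt{-101} = i \sqrt{101}$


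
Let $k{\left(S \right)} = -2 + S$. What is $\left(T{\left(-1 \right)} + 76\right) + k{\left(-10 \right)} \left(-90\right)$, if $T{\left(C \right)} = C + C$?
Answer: $1154$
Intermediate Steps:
$T{\left(C \right)} = 2 C$
$\left(T{\left(-1 \right)} + 76\right) + k{\left(-10 \right)} \left(-90\right) = \left(2 \left(-1\right) + 76\right) + \left(-2 - 10\right) \left(-90\right) = \left(-2 + 76\right) - -1080 = 74 + 1080 = 1154$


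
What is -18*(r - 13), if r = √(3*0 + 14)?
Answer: 234 - 18*√14 ≈ 166.65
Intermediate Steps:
r = √14 (r = √(0 + 14) = √14 ≈ 3.7417)
-18*(r - 13) = -18*(√14 - 13) = -18*(-13 + √14) = 234 - 18*√14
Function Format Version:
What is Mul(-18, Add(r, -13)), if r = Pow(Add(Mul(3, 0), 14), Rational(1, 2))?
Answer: Add(234, Mul(-18, Pow(14, Rational(1, 2)))) ≈ 166.65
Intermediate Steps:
r = Pow(14, Rational(1, 2)) (r = Pow(Add(0, 14), Rational(1, 2)) = Pow(14, Rational(1, 2)) ≈ 3.7417)
Mul(-18, Add(r, -13)) = Mul(-18, Add(Pow(14, Rational(1, 2)), -13)) = Mul(-18, Add(-13, Pow(14, Rational(1, 2)))) = Add(234, Mul(-18, Pow(14, Rational(1, 2))))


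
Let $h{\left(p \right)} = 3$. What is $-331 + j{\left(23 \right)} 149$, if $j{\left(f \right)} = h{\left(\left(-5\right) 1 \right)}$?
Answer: $116$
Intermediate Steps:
$j{\left(f \right)} = 3$
$-331 + j{\left(23 \right)} 149 = -331 + 3 \cdot 149 = -331 + 447 = 116$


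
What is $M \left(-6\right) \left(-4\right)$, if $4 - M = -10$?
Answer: $336$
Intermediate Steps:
$M = 14$ ($M = 4 - -10 = 4 + 10 = 14$)
$M \left(-6\right) \left(-4\right) = 14 \left(-6\right) \left(-4\right) = \left(-84\right) \left(-4\right) = 336$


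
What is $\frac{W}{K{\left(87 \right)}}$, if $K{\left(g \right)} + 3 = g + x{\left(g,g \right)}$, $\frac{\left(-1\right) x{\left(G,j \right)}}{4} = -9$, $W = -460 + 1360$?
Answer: $\frac{15}{2} \approx 7.5$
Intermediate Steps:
$W = 900$
$x{\left(G,j \right)} = 36$ ($x{\left(G,j \right)} = \left(-4\right) \left(-9\right) = 36$)
$K{\left(g \right)} = 33 + g$ ($K{\left(g \right)} = -3 + \left(g + 36\right) = -3 + \left(36 + g\right) = 33 + g$)
$\frac{W}{K{\left(87 \right)}} = \frac{900}{33 + 87} = \frac{900}{120} = 900 \cdot \frac{1}{120} = \frac{15}{2}$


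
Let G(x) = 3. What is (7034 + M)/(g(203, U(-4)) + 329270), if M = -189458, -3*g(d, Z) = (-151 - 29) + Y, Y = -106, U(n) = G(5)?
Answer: -68409/123512 ≈ -0.55387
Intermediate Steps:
U(n) = 3
g(d, Z) = 286/3 (g(d, Z) = -((-151 - 29) - 106)/3 = -(-180 - 106)/3 = -⅓*(-286) = 286/3)
(7034 + M)/(g(203, U(-4)) + 329270) = (7034 - 189458)/(286/3 + 329270) = -182424/988096/3 = -182424*3/988096 = -68409/123512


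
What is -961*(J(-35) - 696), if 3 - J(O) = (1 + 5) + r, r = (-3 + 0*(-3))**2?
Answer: 680388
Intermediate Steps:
r = 9 (r = (-3 + 0)**2 = (-3)**2 = 9)
J(O) = -12 (J(O) = 3 - ((1 + 5) + 9) = 3 - (6 + 9) = 3 - 1*15 = 3 - 15 = -12)
-961*(J(-35) - 696) = -961*(-12 - 696) = -961*(-708) = 680388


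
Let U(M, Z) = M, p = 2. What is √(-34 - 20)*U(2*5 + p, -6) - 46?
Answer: -46 + 36*I*√6 ≈ -46.0 + 88.182*I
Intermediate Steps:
√(-34 - 20)*U(2*5 + p, -6) - 46 = √(-34 - 20)*(2*5 + 2) - 46 = √(-54)*(10 + 2) - 46 = (3*I*√6)*12 - 46 = 36*I*√6 - 46 = -46 + 36*I*√6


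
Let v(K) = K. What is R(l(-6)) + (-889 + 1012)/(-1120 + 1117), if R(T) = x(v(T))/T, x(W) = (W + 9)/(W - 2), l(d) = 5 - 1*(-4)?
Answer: -285/7 ≈ -40.714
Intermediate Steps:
l(d) = 9 (l(d) = 5 + 4 = 9)
x(W) = (9 + W)/(-2 + W)
R(T) = (9 + T)/(T*(-2 + T)) (R(T) = ((9 + T)/(-2 + T))/T = (9 + T)/(T*(-2 + T)))
R(l(-6)) + (-889 + 1012)/(-1120 + 1117) = (9 + 9)/(9*(-2 + 9)) + (-889 + 1012)/(-1120 + 1117) = (⅑)*18/7 + 123/(-3) = (⅑)*(⅐)*18 + 123*(-⅓) = 2/7 - 41 = -285/7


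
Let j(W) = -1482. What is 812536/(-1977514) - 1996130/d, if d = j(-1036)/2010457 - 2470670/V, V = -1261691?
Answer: -357600671879113851319641/350677216793275064 ≈ -1.0197e+6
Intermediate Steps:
d = 4965305970128/2536575502787 (d = -1482/2010457 - 2470670/(-1261691) = -1482*1/2010457 - 2470670*(-1/1261691) = -1482/2010457 + 2470670/1261691 = 4965305970128/2536575502787 ≈ 1.9575)
812536/(-1977514) - 1996130/d = 812536/(-1977514) - 1996130/4965305970128/2536575502787 = 812536*(-1/1977514) - 1996130*2536575502787/4965305970128 = -406268/988757 - 2531667229189107155/2482652985064 = -357600671879113851319641/350677216793275064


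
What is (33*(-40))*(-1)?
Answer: 1320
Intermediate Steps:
(33*(-40))*(-1) = -1320*(-1) = 1320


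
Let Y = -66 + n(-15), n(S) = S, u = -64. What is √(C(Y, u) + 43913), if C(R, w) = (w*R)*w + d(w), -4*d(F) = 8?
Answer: 3*I*√31985 ≈ 536.53*I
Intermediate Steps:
d(F) = -2 (d(F) = -¼*8 = -2)
Y = -81 (Y = -66 - 15 = -81)
C(R, w) = -2 + R*w² (C(R, w) = (w*R)*w - 2 = (R*w)*w - 2 = R*w² - 2 = -2 + R*w²)
√(C(Y, u) + 43913) = √((-2 - 81*(-64)²) + 43913) = √((-2 - 81*4096) + 43913) = √((-2 - 331776) + 43913) = √(-331778 + 43913) = √(-287865) = 3*I*√31985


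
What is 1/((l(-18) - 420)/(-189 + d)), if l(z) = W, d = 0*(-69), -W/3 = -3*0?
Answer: 9/20 ≈ 0.45000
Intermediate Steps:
W = 0 (W = -(-9)*0 = -3*0 = 0)
d = 0
l(z) = 0
1/((l(-18) - 420)/(-189 + d)) = 1/((0 - 420)/(-189 + 0)) = 1/(-420/(-189)) = 1/(-420*(-1/189)) = 1/(20/9) = 9/20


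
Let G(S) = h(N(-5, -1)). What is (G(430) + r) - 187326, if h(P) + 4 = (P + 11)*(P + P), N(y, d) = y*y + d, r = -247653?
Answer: -433303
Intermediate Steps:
N(y, d) = d + y**2 (N(y, d) = y**2 + d = d + y**2)
h(P) = -4 + 2*P*(11 + P) (h(P) = -4 + (P + 11)*(P + P) = -4 + (11 + P)*(2*P) = -4 + 2*P*(11 + P))
G(S) = 1676 (G(S) = -4 + 2*(-1 + (-5)**2)**2 + 22*(-1 + (-5)**2) = -4 + 2*(-1 + 25)**2 + 22*(-1 + 25) = -4 + 2*24**2 + 22*24 = -4 + 2*576 + 528 = -4 + 1152 + 528 = 1676)
(G(430) + r) - 187326 = (1676 - 247653) - 187326 = -245977 - 187326 = -433303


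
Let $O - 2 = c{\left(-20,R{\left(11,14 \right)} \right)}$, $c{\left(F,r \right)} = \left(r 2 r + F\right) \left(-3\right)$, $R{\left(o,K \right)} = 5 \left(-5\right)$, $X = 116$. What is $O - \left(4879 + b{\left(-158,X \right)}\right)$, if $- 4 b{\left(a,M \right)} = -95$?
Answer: $- \frac{34363}{4} \approx -8590.8$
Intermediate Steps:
$b{\left(a,M \right)} = \frac{95}{4}$ ($b{\left(a,M \right)} = \left(- \frac{1}{4}\right) \left(-95\right) = \frac{95}{4}$)
$R{\left(o,K \right)} = -25$
$c{\left(F,r \right)} = - 6 r^{2} - 3 F$ ($c{\left(F,r \right)} = \left(2 r r + F\right) \left(-3\right) = \left(2 r^{2} + F\right) \left(-3\right) = \left(F + 2 r^{2}\right) \left(-3\right) = - 6 r^{2} - 3 F$)
$O = -3688$ ($O = 2 - \left(-60 + 6 \left(-25\right)^{2}\right) = 2 + \left(\left(-6\right) 625 + 60\right) = 2 + \left(-3750 + 60\right) = 2 - 3690 = -3688$)
$O - \left(4879 + b{\left(-158,X \right)}\right) = -3688 - \frac{19611}{4} = - \frac{34363}{4}$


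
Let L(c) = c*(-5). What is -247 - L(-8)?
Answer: -287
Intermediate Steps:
L(c) = -5*c
-247 - L(-8) = -247 - (-5)*(-8) = -247 - 1*40 = -247 - 40 = -287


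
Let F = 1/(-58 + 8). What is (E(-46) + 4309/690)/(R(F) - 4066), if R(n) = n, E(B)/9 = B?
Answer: 200965/2003967 ≈ 0.10028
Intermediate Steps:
F = -1/50 (F = 1/(-50) = -1/50 ≈ -0.020000)
E(B) = 9*B
(E(-46) + 4309/690)/(R(F) - 4066) = (9*(-46) + 4309/690)/(-1/50 - 4066) = (-414 + 4309*(1/690))/(-203301/50) = (-414 + 4309/690)*(-50/203301) = -281351/690*(-50/203301) = 200965/2003967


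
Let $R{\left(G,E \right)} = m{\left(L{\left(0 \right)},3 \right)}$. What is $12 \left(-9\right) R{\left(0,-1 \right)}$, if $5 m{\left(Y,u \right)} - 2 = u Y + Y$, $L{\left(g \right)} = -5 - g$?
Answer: $\frac{1944}{5} \approx 388.8$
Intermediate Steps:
$m{\left(Y,u \right)} = \frac{2}{5} + \frac{Y}{5} + \frac{Y u}{5}$ ($m{\left(Y,u \right)} = \frac{2}{5} + \frac{u Y + Y}{5} = \frac{2}{5} + \frac{Y u + Y}{5} = \frac{2}{5} + \frac{Y + Y u}{5} = \frac{2}{5} + \left(\frac{Y}{5} + \frac{Y u}{5}\right) = \frac{2}{5} + \frac{Y}{5} + \frac{Y u}{5}$)
$R{\left(G,E \right)} = - \frac{18}{5}$ ($R{\left(G,E \right)} = \frac{2}{5} + \frac{-5 - 0}{5} + \frac{1}{5} \left(-5 - 0\right) 3 = \frac{2}{5} + \frac{-5 + 0}{5} + \frac{1}{5} \left(-5 + 0\right) 3 = \frac{2}{5} + \frac{1}{5} \left(-5\right) + \frac{1}{5} \left(-5\right) 3 = \frac{2}{5} - 1 - 3 = - \frac{18}{5}$)
$12 \left(-9\right) R{\left(0,-1 \right)} = 12 \left(-9\right) \left(- \frac{18}{5}\right) = \left(-108\right) \left(- \frac{18}{5}\right) = \frac{1944}{5}$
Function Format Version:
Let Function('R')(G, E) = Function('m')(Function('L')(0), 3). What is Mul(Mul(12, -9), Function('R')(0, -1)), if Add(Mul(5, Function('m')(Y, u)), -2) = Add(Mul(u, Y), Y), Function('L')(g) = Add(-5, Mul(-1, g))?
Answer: Rational(1944, 5) ≈ 388.80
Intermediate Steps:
Function('m')(Y, u) = Add(Rational(2, 5), Mul(Rational(1, 5), Y), Mul(Rational(1, 5), Y, u)) (Function('m')(Y, u) = Add(Rational(2, 5), Mul(Rational(1, 5), Add(Mul(u, Y), Y))) = Add(Rational(2, 5), Mul(Rational(1, 5), Add(Mul(Y, u), Y))) = Add(Rational(2, 5), Mul(Rational(1, 5), Add(Y, Mul(Y, u)))) = Add(Rational(2, 5), Add(Mul(Rational(1, 5), Y), Mul(Rational(1, 5), Y, u))) = Add(Rational(2, 5), Mul(Rational(1, 5), Y), Mul(Rational(1, 5), Y, u)))
Function('R')(G, E) = Rational(-18, 5) (Function('R')(G, E) = Add(Rational(2, 5), Mul(Rational(1, 5), Add(-5, Mul(-1, 0))), Mul(Rational(1, 5), Add(-5, Mul(-1, 0)), 3)) = Add(Rational(2, 5), Mul(Rational(1, 5), Add(-5, 0)), Mul(Rational(1, 5), Add(-5, 0), 3)) = Add(Rational(2, 5), Mul(Rational(1, 5), -5), Mul(Rational(1, 5), -5, 3)) = Add(Rational(2, 5), -1, -3) = Rational(-18, 5))
Mul(Mul(12, -9), Function('R')(0, -1)) = Mul(Mul(12, -9), Rational(-18, 5)) = Mul(-108, Rational(-18, 5)) = Rational(1944, 5)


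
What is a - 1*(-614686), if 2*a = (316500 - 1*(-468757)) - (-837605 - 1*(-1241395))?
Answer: 1610839/2 ≈ 8.0542e+5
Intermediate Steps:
a = 381467/2 (a = ((316500 - 1*(-468757)) - (-837605 - 1*(-1241395)))/2 = ((316500 + 468757) - (-837605 + 1241395))/2 = (785257 - 1*403790)/2 = (785257 - 403790)/2 = (1/2)*381467 = 381467/2 ≈ 1.9073e+5)
a - 1*(-614686) = 381467/2 - 1*(-614686) = 381467/2 + 614686 = 1610839/2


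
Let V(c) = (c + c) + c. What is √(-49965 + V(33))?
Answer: I*√49866 ≈ 223.31*I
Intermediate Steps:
V(c) = 3*c (V(c) = 2*c + c = 3*c)
√(-49965 + V(33)) = √(-49965 + 3*33) = √(-49965 + 99) = √(-49866) = I*√49866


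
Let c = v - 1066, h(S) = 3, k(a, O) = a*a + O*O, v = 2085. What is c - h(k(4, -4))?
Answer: 1016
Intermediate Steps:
k(a, O) = O² + a² (k(a, O) = a² + O² = O² + a²)
c = 1019 (c = 2085 - 1066 = 1019)
c - h(k(4, -4)) = 1019 - 1*3 = 1019 - 3 = 1016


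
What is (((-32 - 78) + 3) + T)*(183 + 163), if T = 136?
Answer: 10034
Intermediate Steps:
(((-32 - 78) + 3) + T)*(183 + 163) = (((-32 - 78) + 3) + 136)*(183 + 163) = ((-110 + 3) + 136)*346 = (-107 + 136)*346 = 29*346 = 10034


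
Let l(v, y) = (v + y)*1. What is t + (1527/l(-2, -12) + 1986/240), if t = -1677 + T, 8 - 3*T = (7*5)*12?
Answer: -1608709/840 ≈ -1915.1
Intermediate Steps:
T = -412/3 (T = 8/3 - 7*5*12/3 = 8/3 - 35*12/3 = 8/3 - ⅓*420 = 8/3 - 140 = -412/3 ≈ -137.33)
l(v, y) = v + y
t = -5443/3 (t = -1677 - 412/3 = -5443/3 ≈ -1814.3)
t + (1527/l(-2, -12) + 1986/240) = -5443/3 + (1527/(-2 - 12) + 1986/240) = -5443/3 + (1527/(-14) + 1986*(1/240)) = -5443/3 + (1527*(-1/14) + 331/40) = -5443/3 + (-1527/14 + 331/40) = -5443/3 - 28223/280 = -1608709/840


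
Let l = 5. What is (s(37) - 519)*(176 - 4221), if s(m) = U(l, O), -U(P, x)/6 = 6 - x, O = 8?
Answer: 2050815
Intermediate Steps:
U(P, x) = -36 + 6*x (U(P, x) = -6*(6 - x) = -36 + 6*x)
s(m) = 12 (s(m) = -36 + 6*8 = -36 + 48 = 12)
(s(37) - 519)*(176 - 4221) = (12 - 519)*(176 - 4221) = -507*(-4045) = 2050815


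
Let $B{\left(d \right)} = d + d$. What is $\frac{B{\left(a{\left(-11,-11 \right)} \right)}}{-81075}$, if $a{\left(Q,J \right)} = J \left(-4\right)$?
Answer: $- \frac{88}{81075} \approx -0.0010854$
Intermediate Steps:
$a{\left(Q,J \right)} = - 4 J$
$B{\left(d \right)} = 2 d$
$\frac{B{\left(a{\left(-11,-11 \right)} \right)}}{-81075} = \frac{2 \left(\left(-4\right) \left(-11\right)\right)}{-81075} = 2 \cdot 44 \left(- \frac{1}{81075}\right) = 88 \left(- \frac{1}{81075}\right) = - \frac{88}{81075}$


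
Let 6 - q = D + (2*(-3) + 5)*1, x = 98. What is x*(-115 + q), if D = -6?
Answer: -9996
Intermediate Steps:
q = 13 (q = 6 - (-6 + (2*(-3) + 5)*1) = 6 - (-6 + (-6 + 5)*1) = 6 - (-6 - 1*1) = 6 - (-6 - 1) = 6 - 1*(-7) = 6 + 7 = 13)
x*(-115 + q) = 98*(-115 + 13) = 98*(-102) = -9996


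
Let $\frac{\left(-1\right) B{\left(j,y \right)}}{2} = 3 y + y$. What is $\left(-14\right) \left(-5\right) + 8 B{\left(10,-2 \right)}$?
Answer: $198$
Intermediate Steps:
$B{\left(j,y \right)} = - 8 y$ ($B{\left(j,y \right)} = - 2 \left(3 y + y\right) = - 2 \cdot 4 y = - 8 y$)
$\left(-14\right) \left(-5\right) + 8 B{\left(10,-2 \right)} = \left(-14\right) \left(-5\right) + 8 \left(\left(-8\right) \left(-2\right)\right) = 70 + 8 \cdot 16 = 70 + 128 = 198$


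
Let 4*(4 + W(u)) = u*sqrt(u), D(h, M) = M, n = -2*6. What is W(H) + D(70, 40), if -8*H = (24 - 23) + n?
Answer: 36 + 11*sqrt(22)/128 ≈ 36.403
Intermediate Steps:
n = -12
H = 11/8 (H = -((24 - 23) - 12)/8 = -(1 - 12)/8 = -1/8*(-11) = 11/8 ≈ 1.3750)
W(u) = -4 + u**(3/2)/4 (W(u) = -4 + (u*sqrt(u))/4 = -4 + u**(3/2)/4)
W(H) + D(70, 40) = (-4 + (11/8)**(3/2)/4) + 40 = (-4 + (11*sqrt(22)/32)/4) + 40 = (-4 + 11*sqrt(22)/128) + 40 = 36 + 11*sqrt(22)/128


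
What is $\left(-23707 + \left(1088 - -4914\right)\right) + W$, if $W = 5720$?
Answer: $-11985$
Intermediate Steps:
$\left(-23707 + \left(1088 - -4914\right)\right) + W = \left(-23707 + \left(1088 - -4914\right)\right) + 5720 = \left(-23707 + \left(1088 + 4914\right)\right) + 5720 = \left(-23707 + 6002\right) + 5720 = -17705 + 5720 = -11985$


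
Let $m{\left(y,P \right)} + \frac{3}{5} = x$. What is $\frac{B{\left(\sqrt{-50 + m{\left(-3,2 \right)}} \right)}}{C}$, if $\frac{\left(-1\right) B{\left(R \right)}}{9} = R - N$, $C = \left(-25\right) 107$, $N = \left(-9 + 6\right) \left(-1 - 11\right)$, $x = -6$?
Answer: $- \frac{324}{2675} + \frac{9 i \sqrt{1415}}{13375} \approx -0.12112 + 0.025312 i$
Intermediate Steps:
$m{\left(y,P \right)} = - \frac{33}{5}$ ($m{\left(y,P \right)} = - \frac{3}{5} - 6 = - \frac{33}{5}$)
$N = 36$ ($N = \left(-3\right) \left(-12\right) = 36$)
$C = -2675$
$B{\left(R \right)} = 324 - 9 R$ ($B{\left(R \right)} = - 9 \left(R - 36\right) = - 9 \left(-36 + R\right) = 324 - 9 R$)
$\frac{B{\left(\sqrt{-50 + m{\left(-3,2 \right)}} \right)}}{C} = \frac{324 - 9 \sqrt{-50 - \frac{33}{5}}}{-2675} = \left(324 - 9 \sqrt{- \frac{283}{5}}\right) \left(- \frac{1}{2675}\right) = \left(324 - 9 \frac{i \sqrt{1415}}{5}\right) \left(- \frac{1}{2675}\right) = \left(324 - \frac{9 i \sqrt{1415}}{5}\right) \left(- \frac{1}{2675}\right) = - \frac{324}{2675} + \frac{9 i \sqrt{1415}}{13375}$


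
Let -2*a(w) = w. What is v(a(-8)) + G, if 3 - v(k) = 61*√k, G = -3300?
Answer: -3419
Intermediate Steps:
a(w) = -w/2
v(k) = 3 - 61*√k
v(a(-8)) + G = (3 - 61*√(-½*(-8))) - 3300 = (3 - 61*√4) - 3300 = (3 - 61*2) - 3300 = (3 - 122) - 3300 = -119 - 3300 = -3419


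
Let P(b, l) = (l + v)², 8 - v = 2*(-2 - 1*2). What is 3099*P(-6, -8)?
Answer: 198336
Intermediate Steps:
v = 16 (v = 8 - 2*(-2 - 1*2) = 8 - 2*(-2 - 2) = 8 - 2*(-4) = 8 - 1*(-8) = 8 + 8 = 16)
P(b, l) = (16 + l)² (P(b, l) = (l + 16)² = (16 + l)²)
3099*P(-6, -8) = 3099*(16 - 8)² = 3099*8² = 3099*64 = 198336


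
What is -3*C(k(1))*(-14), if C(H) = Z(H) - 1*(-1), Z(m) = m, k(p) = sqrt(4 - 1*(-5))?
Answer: 168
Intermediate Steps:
k(p) = 3 (k(p) = sqrt(4 + 5) = sqrt(9) = 3)
C(H) = 1 + H (C(H) = H - 1*(-1) = H + 1 = 1 + H)
-3*C(k(1))*(-14) = -3*(1 + 3)*(-14) = -3*4*(-14) = -12*(-14) = 168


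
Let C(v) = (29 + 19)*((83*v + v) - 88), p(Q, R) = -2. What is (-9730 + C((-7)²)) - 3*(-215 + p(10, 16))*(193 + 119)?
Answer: 386726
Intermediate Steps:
C(v) = -4224 + 4032*v (C(v) = 48*(84*v - 88) = 48*(-88 + 84*v) = -4224 + 4032*v)
(-9730 + C((-7)²)) - 3*(-215 + p(10, 16))*(193 + 119) = (-9730 + (-4224 + 4032*(-7)²)) - 3*(-215 - 2)*(193 + 119) = (-9730 + (-4224 + 4032*49)) - (-651)*312 = (-9730 + (-4224 + 197568)) - 3*(-67704) = (-9730 + 193344) + 203112 = 183614 + 203112 = 386726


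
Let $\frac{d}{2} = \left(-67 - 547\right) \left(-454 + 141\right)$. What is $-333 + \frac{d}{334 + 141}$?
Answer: $\frac{226189}{475} \approx 476.19$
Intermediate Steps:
$d = 384364$ ($d = 2 \left(-67 - 547\right) \left(-454 + 141\right) = 2 \left(\left(-614\right) \left(-313\right)\right) = 2 \cdot 192182 = 384364$)
$-333 + \frac{d}{334 + 141} = -333 + \frac{384364}{334 + 141} = -333 + \frac{384364}{475} = \frac{226189}{475}$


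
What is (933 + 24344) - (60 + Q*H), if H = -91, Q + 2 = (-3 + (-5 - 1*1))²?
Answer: 32406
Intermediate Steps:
Q = 79 (Q = -2 + (-3 + (-5 - 1*1))² = -2 + (-3 + (-5 - 1))² = -2 + (-3 - 6)² = -2 + (-9)² = -2 + 81 = 79)
(933 + 24344) - (60 + Q*H) = (933 + 24344) - (60 + 79*(-91)) = 25277 - (60 - 7189) = 25277 - 1*(-7129) = 25277 + 7129 = 32406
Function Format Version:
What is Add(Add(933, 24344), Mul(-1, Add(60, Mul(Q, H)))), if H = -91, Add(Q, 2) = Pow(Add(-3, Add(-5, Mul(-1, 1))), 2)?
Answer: 32406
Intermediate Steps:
Q = 79 (Q = Add(-2, Pow(Add(-3, Add(-5, Mul(-1, 1))), 2)) = Add(-2, Pow(Add(-3, Add(-5, -1)), 2)) = Add(-2, Pow(Add(-3, -6), 2)) = Add(-2, Pow(-9, 2)) = Add(-2, 81) = 79)
Add(Add(933, 24344), Mul(-1, Add(60, Mul(Q, H)))) = Add(Add(933, 24344), Mul(-1, Add(60, Mul(79, -91)))) = Add(25277, Mul(-1, Add(60, -7189))) = Add(25277, Mul(-1, -7129)) = Add(25277, 7129) = 32406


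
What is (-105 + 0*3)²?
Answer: 11025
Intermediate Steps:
(-105 + 0*3)² = (-105 + 0)² = (-105)² = 11025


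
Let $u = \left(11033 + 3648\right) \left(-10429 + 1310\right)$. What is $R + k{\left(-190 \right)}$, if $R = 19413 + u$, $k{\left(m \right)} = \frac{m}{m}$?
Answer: $-133856625$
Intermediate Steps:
$u = -133876039$ ($u = 14681 \left(-9119\right) = -133876039$)
$k{\left(m \right)} = 1$
$R = -133856626$ ($R = 19413 - 133876039 = -133856626$)
$R + k{\left(-190 \right)} = -133856626 + 1 = -133856625$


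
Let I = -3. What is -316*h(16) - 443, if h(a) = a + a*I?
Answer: 9669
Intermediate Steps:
h(a) = -2*a (h(a) = a + a*(-3) = a - 3*a = -2*a)
-316*h(16) - 443 = -(-632)*16 - 443 = -316*(-32) - 443 = 10112 - 443 = 9669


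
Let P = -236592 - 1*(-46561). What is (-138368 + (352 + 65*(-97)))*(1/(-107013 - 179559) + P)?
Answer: 2619790018503431/95524 ≈ 2.7425e+10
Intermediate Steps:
P = -190031 (P = -236592 + 46561 = -190031)
(-138368 + (352 + 65*(-97)))*(1/(-107013 - 179559) + P) = (-138368 + (352 + 65*(-97)))*(1/(-107013 - 179559) - 190031) = (-138368 + (352 - 6305))*(1/(-286572) - 190031) = (-138368 - 5953)*(-1/286572 - 190031) = -144321*(-54457563733/286572) = 2619790018503431/95524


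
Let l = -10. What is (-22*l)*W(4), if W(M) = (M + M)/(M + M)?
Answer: 220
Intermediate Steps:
W(M) = 1 (W(M) = (2*M)/((2*M)) = (2*M)*(1/(2*M)) = 1)
(-22*l)*W(4) = -22*(-10)*1 = 220*1 = 220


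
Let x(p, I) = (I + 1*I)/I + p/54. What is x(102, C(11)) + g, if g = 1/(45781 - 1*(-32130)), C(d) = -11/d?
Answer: 2726894/701199 ≈ 3.8889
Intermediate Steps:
x(p, I) = 2 + p/54 (x(p, I) = (I + I)/I + p*(1/54) = (2*I)/I + p/54 = 2 + p/54)
g = 1/77911 (g = 1/(45781 + 32130) = 1/77911 ≈ 1.2835e-5)
x(102, C(11)) + g = (2 + (1/54)*102) + 1/77911 = (2 + 17/9) + 1/77911 = 35/9 + 1/77911 = 2726894/701199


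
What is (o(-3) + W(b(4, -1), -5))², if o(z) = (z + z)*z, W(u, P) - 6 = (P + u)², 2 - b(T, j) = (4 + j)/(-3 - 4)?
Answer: 2250000/2401 ≈ 937.11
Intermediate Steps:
b(T, j) = 18/7 + j/7 (b(T, j) = 2 - (4 + j)/(-3 - 4) = 2 - (4 + j)/(-7) = 2 - (4 + j)*(-1)/7 = 2 - (-4/7 - j/7) = 2 + (4/7 + j/7) = 18/7 + j/7)
W(u, P) = 6 + (P + u)²
o(z) = 2*z² (o(z) = (2*z)*z = 2*z²)
(o(-3) + W(b(4, -1), -5))² = (2*(-3)² + (6 + (-5 + (18/7 + (⅐)*(-1)))²))² = (2*9 + (6 + (-5 + (18/7 - ⅐))²))² = (18 + (6 + (-5 + 17/7)²))² = (18 + (6 + (-18/7)²))² = (18 + (6 + 324/49))² = (18 + 618/49)² = (1500/49)² = 2250000/2401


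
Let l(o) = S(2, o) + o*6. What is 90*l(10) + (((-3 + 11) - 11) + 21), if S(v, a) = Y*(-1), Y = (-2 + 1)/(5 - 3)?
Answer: 5463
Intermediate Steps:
Y = -½ (Y = -1/2 = -1*½ = -½ ≈ -0.50000)
S(v, a) = ½ (S(v, a) = -½*(-1) = ½)
l(o) = ½ + 6*o (l(o) = ½ + o*6 = ½ + 6*o)
90*l(10) + (((-3 + 11) - 11) + 21) = 90*(½ + 6*10) + (((-3 + 11) - 11) + 21) = 90*(½ + 60) + ((8 - 11) + 21) = 90*(121/2) + (-3 + 21) = 5445 + 18 = 5463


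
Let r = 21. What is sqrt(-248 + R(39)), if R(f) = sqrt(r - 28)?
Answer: sqrt(-248 + I*sqrt(7)) ≈ 0.084 + 15.748*I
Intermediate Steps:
R(f) = I*sqrt(7) (R(f) = sqrt(21 - 28) = sqrt(-7) = I*sqrt(7))
sqrt(-248 + R(39)) = sqrt(-248 + I*sqrt(7))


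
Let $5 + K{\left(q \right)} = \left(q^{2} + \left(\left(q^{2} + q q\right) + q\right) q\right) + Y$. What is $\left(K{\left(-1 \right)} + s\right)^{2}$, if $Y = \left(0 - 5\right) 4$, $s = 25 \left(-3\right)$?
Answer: $10000$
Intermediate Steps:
$s = -75$
$Y = -20$ ($Y = \left(-5\right) 4 = -20$)
$K{\left(q \right)} = -25 + q^{2} + q \left(q + 2 q^{2}\right)$ ($K{\left(q \right)} = -5 - \left(20 - q^{2} - \left(\left(q^{2} + q q\right) + q\right) q\right) = -5 - \left(20 - q^{2} - \left(\left(q^{2} + q^{2}\right) + q\right) q\right) = -5 - \left(20 - q^{2} - \left(2 q^{2} + q\right) q\right) = -5 - \left(20 - q^{2} - \left(q + 2 q^{2}\right) q\right) = -5 - \left(20 - q^{2} - q \left(q + 2 q^{2}\right)\right) = -5 + \left(-20 + q^{2} + q \left(q + 2 q^{2}\right)\right) = -25 + q^{2} + q \left(q + 2 q^{2}\right)$)
$\left(K{\left(-1 \right)} + s\right)^{2} = \left(\left(-25 + 2 \left(-1\right)^{2} + 2 \left(-1\right)^{3}\right) - 75\right)^{2} = \left(\left(-25 + 2 \cdot 1 + 2 \left(-1\right)\right) - 75\right)^{2} = \left(\left(-25 + 2 - 2\right) - 75\right)^{2} = \left(-25 - 75\right)^{2} = \left(-100\right)^{2} = 10000$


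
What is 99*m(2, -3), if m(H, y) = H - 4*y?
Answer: 1386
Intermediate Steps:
99*m(2, -3) = 99*(2 - 4*(-3)) = 99*(2 + 12) = 99*14 = 1386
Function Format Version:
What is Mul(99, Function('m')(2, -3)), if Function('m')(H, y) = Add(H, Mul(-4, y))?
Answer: 1386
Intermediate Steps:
Mul(99, Function('m')(2, -3)) = Mul(99, Add(2, Mul(-4, -3))) = Mul(99, Add(2, 12)) = Mul(99, 14) = 1386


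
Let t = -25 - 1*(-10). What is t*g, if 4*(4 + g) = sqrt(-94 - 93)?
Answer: 60 - 15*I*sqrt(187)/4 ≈ 60.0 - 51.28*I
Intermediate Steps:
g = -4 + I*sqrt(187)/4 (g = -4 + sqrt(-94 - 93)/4 = -4 + sqrt(-187)/4 = -4 + (I*sqrt(187))/4 = -4 + I*sqrt(187)/4 ≈ -4.0 + 3.4187*I)
t = -15 (t = -25 + 10 = -15)
t*g = -15*(-4 + I*sqrt(187)/4) = 60 - 15*I*sqrt(187)/4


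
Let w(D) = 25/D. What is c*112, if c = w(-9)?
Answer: -2800/9 ≈ -311.11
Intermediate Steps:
c = -25/9 (c = 25/(-9) = 25*(-1/9) = -25/9 ≈ -2.7778)
c*112 = -25/9*112 = -2800/9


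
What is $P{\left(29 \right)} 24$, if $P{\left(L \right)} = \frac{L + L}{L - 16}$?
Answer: $\frac{1392}{13} \approx 107.08$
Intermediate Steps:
$P{\left(L \right)} = \frac{2 L}{-16 + L}$
$P{\left(29 \right)} 24 = 2 \cdot 29 \frac{1}{-16 + 29} \cdot 24 = 2 \cdot 29 \cdot \frac{1}{13} \cdot 24 = \frac{58}{13} \cdot 24 = \frac{1392}{13}$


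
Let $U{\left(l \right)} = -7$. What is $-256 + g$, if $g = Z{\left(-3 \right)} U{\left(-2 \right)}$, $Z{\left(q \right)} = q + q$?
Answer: $-214$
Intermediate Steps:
$Z{\left(q \right)} = 2 q$
$g = 42$ ($g = 2 \left(-3\right) \left(-7\right) = \left(-6\right) \left(-7\right) = 42$)
$-256 + g = -256 + 42 = -214$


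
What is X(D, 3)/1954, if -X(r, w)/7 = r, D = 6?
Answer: -21/977 ≈ -0.021494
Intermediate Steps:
X(r, w) = -7*r
X(D, 3)/1954 = -7*6/1954 = -42*1/1954 = -21/977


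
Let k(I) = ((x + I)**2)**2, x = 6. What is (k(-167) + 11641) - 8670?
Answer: 671901212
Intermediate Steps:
k(I) = (6 + I)**4 (k(I) = ((6 + I)**2)**2 = (6 + I)**4)
(k(-167) + 11641) - 8670 = ((6 - 167)**4 + 11641) - 8670 = ((-161)**4 + 11641) - 8670 = (671898241 + 11641) - 8670 = 671909882 - 8670 = 671901212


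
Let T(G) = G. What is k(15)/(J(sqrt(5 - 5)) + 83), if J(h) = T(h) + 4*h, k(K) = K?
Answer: 15/83 ≈ 0.18072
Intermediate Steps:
J(h) = 5*h (J(h) = h + 4*h = 5*h)
k(15)/(J(sqrt(5 - 5)) + 83) = 15/(5*sqrt(5 - 5) + 83) = 15/(5*sqrt(0) + 83) = 15/(5*0 + 83) = 15/(0 + 83) = 15/83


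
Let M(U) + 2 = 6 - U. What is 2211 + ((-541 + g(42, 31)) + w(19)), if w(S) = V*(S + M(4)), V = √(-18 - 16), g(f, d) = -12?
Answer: 1658 + 19*I*√34 ≈ 1658.0 + 110.79*I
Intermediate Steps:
M(U) = 4 - U (M(U) = -2 + (6 - U) = 4 - U)
V = I*√34 (V = √(-34) = I*√34 ≈ 5.8309*I)
w(S) = I*S*√34 (w(S) = (I*√34)*(S + (4 - 1*4)) = (I*√34)*(S + (4 - 4)) = (I*√34)*(S + 0) = (I*√34)*S = I*S*√34)
2211 + ((-541 + g(42, 31)) + w(19)) = 2211 + ((-541 - 12) + I*19*√34) = 2211 + (-553 + 19*I*√34) = 1658 + 19*I*√34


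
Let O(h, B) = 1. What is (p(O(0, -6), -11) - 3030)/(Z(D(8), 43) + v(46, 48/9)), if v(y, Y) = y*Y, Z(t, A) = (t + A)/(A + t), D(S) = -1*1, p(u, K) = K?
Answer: -9123/739 ≈ -12.345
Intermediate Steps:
D(S) = -1
Z(t, A) = 1 (Z(t, A) = (A + t)/(A + t) = 1)
v(y, Y) = Y*y
(p(O(0, -6), -11) - 3030)/(Z(D(8), 43) + v(46, 48/9)) = (-11 - 3030)/(1 + (48/9)*46) = -3041/(1 + (48*(⅑))*46) = -3041/(1 + (16/3)*46) = -3041/(1 + 736/3) = -3041/739/3 = -3041*3/739 = -9123/739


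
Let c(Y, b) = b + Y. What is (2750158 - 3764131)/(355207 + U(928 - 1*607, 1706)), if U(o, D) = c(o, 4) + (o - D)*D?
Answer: 1013973/2007278 ≈ 0.50515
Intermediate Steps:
c(Y, b) = Y + b
U(o, D) = 4 + o + D*(o - D) (U(o, D) = (o + 4) + (o - D)*D = (4 + o) + D*(o - D) = 4 + o + D*(o - D))
(2750158 - 3764131)/(355207 + U(928 - 1*607, 1706)) = (2750158 - 3764131)/(355207 + (4 + (928 - 1*607) - 1*1706**2 + 1706*(928 - 1*607))) = -1013973/(355207 + (4 + (928 - 607) - 1*2910436 + 1706*(928 - 607))) = -1013973/(355207 + (4 + 321 - 2910436 + 1706*321)) = -1013973/(355207 + (4 + 321 - 2910436 + 547626)) = -1013973/(355207 - 2362485) = -1013973/(-2007278) = -1013973*(-1/2007278) = 1013973/2007278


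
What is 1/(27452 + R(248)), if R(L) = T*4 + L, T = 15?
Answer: 1/27760 ≈ 3.6023e-5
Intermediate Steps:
R(L) = 60 + L (R(L) = 15*4 + L = 60 + L)
1/(27452 + R(248)) = 1/(27452 + (60 + 248)) = 1/(27452 + 308) = 1/27760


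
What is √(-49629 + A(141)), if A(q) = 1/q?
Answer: 2*I*√246668502/141 ≈ 222.78*I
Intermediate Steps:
√(-49629 + A(141)) = √(-49629 + 1/141) = √(-6997688/141) = 2*I*√246668502/141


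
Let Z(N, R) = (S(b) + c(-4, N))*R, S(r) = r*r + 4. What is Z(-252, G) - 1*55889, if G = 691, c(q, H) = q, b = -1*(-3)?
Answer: -49670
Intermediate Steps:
b = 3
S(r) = 4 + r² (S(r) = r² + 4 = 4 + r²)
Z(N, R) = 9*R (Z(N, R) = ((4 + 3²) - 4)*R = ((4 + 9) - 4)*R = (13 - 4)*R = 9*R)
Z(-252, G) - 1*55889 = 9*691 - 1*55889 = 6219 - 55889 = -49670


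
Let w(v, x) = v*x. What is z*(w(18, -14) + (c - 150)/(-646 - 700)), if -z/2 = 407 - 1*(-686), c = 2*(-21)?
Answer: 370527000/673 ≈ 5.5056e+5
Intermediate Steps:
c = -42
z = -2186 (z = -2*(407 - 1*(-686)) = -2*(407 + 686) = -2*1093 = -2186)
z*(w(18, -14) + (c - 150)/(-646 - 700)) = -2186*(18*(-14) + (-42 - 150)/(-646 - 700)) = -2186*(-252 - 192/(-1346)) = -2186*(-252 - 192*(-1/1346)) = -2186*(-252 + 96/673) = -2186*(-169500/673) = 370527000/673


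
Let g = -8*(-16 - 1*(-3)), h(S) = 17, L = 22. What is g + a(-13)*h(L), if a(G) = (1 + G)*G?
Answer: 2756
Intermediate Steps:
a(G) = G*(1 + G)
g = 104 (g = -8*(-16 + 3) = -8*(-13) = 104)
g + a(-13)*h(L) = 104 - 13*(1 - 13)*17 = 104 - 13*(-12)*17 = 104 + 156*17 = 104 + 2652 = 2756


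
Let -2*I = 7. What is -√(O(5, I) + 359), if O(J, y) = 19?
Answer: -3*√42 ≈ -19.442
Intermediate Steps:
I = -7/2 (I = -½*7 = -7/2 ≈ -3.5000)
-√(O(5, I) + 359) = -√(19 + 359) = -√378 = -3*√42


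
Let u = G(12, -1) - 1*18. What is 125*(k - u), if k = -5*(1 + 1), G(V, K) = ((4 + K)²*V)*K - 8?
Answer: 15500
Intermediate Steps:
G(V, K) = -8 + K*V*(4 + K)² (G(V, K) = (V*(4 + K)²)*K - 8 = K*V*(4 + K)² - 8 = -8 + K*V*(4 + K)²)
k = -10 (k = -5*2 = -10)
u = -134 (u = (-8 - 1*12*(4 - 1)²) - 1*18 = (-8 - 1*12*3²) - 18 = (-8 - 1*12*9) - 18 = (-8 - 108) - 18 = -116 - 18 = -134)
125*(k - u) = 125*(-10 - 1*(-134)) = 125*(-10 + 134) = 125*124 = 15500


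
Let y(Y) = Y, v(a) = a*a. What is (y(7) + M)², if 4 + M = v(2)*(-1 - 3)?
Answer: 169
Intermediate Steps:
v(a) = a²
M = -20 (M = -4 + 2²*(-1 - 3) = -4 + 4*(-4) = -4 - 16 = -20)
(y(7) + M)² = (7 - 20)² = (-13)² = 169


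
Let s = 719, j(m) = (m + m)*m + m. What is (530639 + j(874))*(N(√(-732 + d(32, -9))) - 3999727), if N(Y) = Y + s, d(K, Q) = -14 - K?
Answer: -8235017209120 + 2059265*I*√778 ≈ -8.235e+12 + 5.7438e+7*I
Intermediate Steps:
j(m) = m + 2*m² (j(m) = (2*m)*m + m = 2*m² + m = m + 2*m²)
N(Y) = 719 + Y (N(Y) = Y + 719 = 719 + Y)
(530639 + j(874))*(N(√(-732 + d(32, -9))) - 3999727) = (530639 + 874*(1 + 2*874))*((719 + √(-732 + (-14 - 1*32))) - 3999727) = (530639 + 874*(1 + 1748))*((719 + √(-732 + (-14 - 32))) - 3999727) = (530639 + 874*1749)*((719 + √(-732 - 46)) - 3999727) = (530639 + 1528626)*((719 + √(-778)) - 3999727) = 2059265*((719 + I*√778) - 3999727) = 2059265*(-3999008 + I*√778) = -8235017209120 + 2059265*I*√778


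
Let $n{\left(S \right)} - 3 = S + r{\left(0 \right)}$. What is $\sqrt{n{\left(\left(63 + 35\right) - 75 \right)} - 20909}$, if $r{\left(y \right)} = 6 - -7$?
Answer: $i \sqrt{20870} \approx 144.46 i$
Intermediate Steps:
$r{\left(y \right)} = 13$ ($r{\left(y \right)} = 6 + 7 = 13$)
$n{\left(S \right)} = 16 + S$ ($n{\left(S \right)} = 3 + \left(S + 13\right) = 3 + \left(13 + S\right) = 16 + S$)
$\sqrt{n{\left(\left(63 + 35\right) - 75 \right)} - 20909} = \sqrt{\left(16 + \left(\left(63 + 35\right) - 75\right)\right) - 20909} = \sqrt{\left(16 + \left(98 - 75\right)\right) - 20909} = \sqrt{\left(16 + 23\right) - 20909} = \sqrt{39 - 20909} = \sqrt{-20870} = i \sqrt{20870}$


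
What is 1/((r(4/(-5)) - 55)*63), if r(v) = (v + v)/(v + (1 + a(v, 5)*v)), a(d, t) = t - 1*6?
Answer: -5/17829 ≈ -0.00028044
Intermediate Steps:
a(d, t) = -6 + t (a(d, t) = t - 6 = -6 + t)
r(v) = 2*v (r(v) = (v + v)/(v + (1 + (-6 + 5)*v)) = (2*v)/(v + (1 - v)) = (2*v)/1 = (2*v)*1 = 2*v)
1/((r(4/(-5)) - 55)*63) = 1/((2*(4/(-5)) - 55)*63) = 1/((2*(4*(-⅕)) - 55)*63) = 1/((2*(-⅘) - 55)*63) = 1/((-8/5 - 55)*63) = 1/(-283/5*63) = 1/(-17829/5) = -5/17829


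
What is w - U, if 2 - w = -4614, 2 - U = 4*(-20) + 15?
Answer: 4549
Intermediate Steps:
U = 67 (U = 2 - (4*(-20) + 15) = 2 - (-80 + 15) = 2 - 1*(-65) = 2 + 65 = 67)
w = 4616 (w = 2 - 1*(-4614) = 2 + 4614 = 4616)
w - U = 4616 - 1*67 = 4616 - 67 = 4549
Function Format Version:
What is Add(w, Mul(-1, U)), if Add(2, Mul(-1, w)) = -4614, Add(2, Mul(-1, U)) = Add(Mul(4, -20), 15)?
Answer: 4549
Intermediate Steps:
U = 67 (U = Add(2, Mul(-1, Add(Mul(4, -20), 15))) = Add(2, Mul(-1, Add(-80, 15))) = Add(2, Mul(-1, -65)) = Add(2, 65) = 67)
w = 4616 (w = Add(2, Mul(-1, -4614)) = Add(2, 4614) = 4616)
Add(w, Mul(-1, U)) = Add(4616, Mul(-1, 67)) = Add(4616, -67) = 4549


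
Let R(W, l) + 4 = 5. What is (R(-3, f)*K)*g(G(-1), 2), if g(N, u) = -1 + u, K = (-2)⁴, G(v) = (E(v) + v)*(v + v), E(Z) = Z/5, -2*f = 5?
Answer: 16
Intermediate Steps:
f = -5/2 (f = -½*5 = -5/2 ≈ -2.5000)
R(W, l) = 1 (R(W, l) = -4 + 5 = 1)
E(Z) = Z/5 (E(Z) = Z*(⅕) = Z/5)
G(v) = 12*v²/5 (G(v) = (v/5 + v)*(v + v) = (6*v/5)*(2*v) = 12*v²/5)
K = 16
(R(-3, f)*K)*g(G(-1), 2) = (1*16)*(-1 + 2) = 16*1 = 16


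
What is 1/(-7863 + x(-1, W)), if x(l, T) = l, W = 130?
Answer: -1/7864 ≈ -0.00012716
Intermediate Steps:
1/(-7863 + x(-1, W)) = 1/(-7863 - 1) = 1/(-7864) = -1/7864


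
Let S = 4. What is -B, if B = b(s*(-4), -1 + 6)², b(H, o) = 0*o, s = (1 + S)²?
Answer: 0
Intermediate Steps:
s = 25 (s = (1 + 4)² = 5² = 25)
b(H, o) = 0
B = 0 (B = 0² = 0)
-B = -1*0 = 0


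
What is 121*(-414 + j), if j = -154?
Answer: -68728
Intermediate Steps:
121*(-414 + j) = 121*(-414 - 154) = 121*(-568) = -68728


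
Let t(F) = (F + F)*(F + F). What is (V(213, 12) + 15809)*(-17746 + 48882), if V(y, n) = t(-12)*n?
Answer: 707441056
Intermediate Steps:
t(F) = 4*F² (t(F) = (2*F)*(2*F) = 4*F²)
V(y, n) = 576*n (V(y, n) = (4*(-12)²)*n = (4*144)*n = 576*n)
(V(213, 12) + 15809)*(-17746 + 48882) = (576*12 + 15809)*(-17746 + 48882) = (6912 + 15809)*31136 = 22721*31136 = 707441056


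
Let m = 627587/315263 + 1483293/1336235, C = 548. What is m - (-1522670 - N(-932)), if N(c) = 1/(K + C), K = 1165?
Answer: 1098803124621530146207/721627724080965 ≈ 1.5227e+6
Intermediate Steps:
N(c) = 1/1713 (N(c) = 1/(1165 + 548) = 1/1713)
m = 1306231116004/421265454805 (m = 627587*(1/315263) + 1483293*(1/1336235) = 627587/315263 + 1483293/1336235 = 1306231116004/421265454805 ≈ 3.1007)
m - (-1522670 - N(-932)) = 1306231116004/421265454805 - (-1522670 - 1*1/1713) = 1306231116004/421265454805 - (-1522670 - 1/1713) = 1306231116004/421265454805 - 1*(-2608333711/1713) = 1306231116004/421265454805 + 2608333711/1713 = 1098803124621530146207/721627724080965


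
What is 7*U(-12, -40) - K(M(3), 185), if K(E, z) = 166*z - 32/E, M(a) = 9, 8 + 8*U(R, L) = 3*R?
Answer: -553409/18 ≈ -30745.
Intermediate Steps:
U(R, L) = -1 + 3*R/8 (U(R, L) = -1 + (3*R)/8 = -1 + 3*R/8)
K(E, z) = -32/E + 166*z
7*U(-12, -40) - K(M(3), 185) = 7*(-1 + (3/8)*(-12)) - (-32/9 + 166*185) = 7*(-1 - 9/2) - (-32*1/9 + 30710) = 7*(-11/2) - (-32/9 + 30710) = -77/2 - 1*276358/9 = -77/2 - 276358/9 = -553409/18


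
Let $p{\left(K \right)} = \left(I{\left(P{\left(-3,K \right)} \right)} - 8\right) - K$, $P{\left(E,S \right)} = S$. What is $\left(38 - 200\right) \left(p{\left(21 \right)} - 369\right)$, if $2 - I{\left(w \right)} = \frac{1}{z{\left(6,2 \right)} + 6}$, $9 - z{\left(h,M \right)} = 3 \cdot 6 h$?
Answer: $\frac{1988658}{31} \approx 64150.0$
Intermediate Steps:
$z{\left(h,M \right)} = 9 - 18 h$ ($z{\left(h,M \right)} = 9 - 3 \cdot 6 h = 9 - 18 h$)
$I{\left(w \right)} = \frac{187}{93}$ ($I{\left(w \right)} = 2 - \frac{1}{\left(9 - 108\right) + 6} = 2 - \frac{1}{-99 + 6} = 2 - \frac{1}{-93} = 2 - - \frac{1}{93} = 2 + \frac{1}{93} = \frac{187}{93}$)
$p{\left(K \right)} = - \frac{557}{93} - K$ ($p{\left(K \right)} = \left(\frac{187}{93} - 8\right) - K = - \frac{557}{93} - K$)
$\left(38 - 200\right) \left(p{\left(21 \right)} - 369\right) = \left(38 - 200\right) \left(\left(- \frac{557}{93} - 21\right) - 369\right) = - 162 \left(\left(- \frac{557}{93} - 21\right) - 369\right) = - 162 \left(- \frac{2510}{93} - 369\right) = \left(-162\right) \left(- \frac{36827}{93}\right) = \frac{1988658}{31}$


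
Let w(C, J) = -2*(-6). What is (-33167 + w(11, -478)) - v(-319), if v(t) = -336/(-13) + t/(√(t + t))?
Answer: -431351/13 - I*√638/2 ≈ -33181.0 - 12.629*I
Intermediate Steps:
w(C, J) = 12
v(t) = 336/13 + √2*√t/2 (v(t) = -336*(-1/13) + t/(√(2*t)) = 336/13 + t/((√2*√t)) = 336/13 + t*(√2/(2*√t)) = 336/13 + √2*√t/2)
(-33167 + w(11, -478)) - v(-319) = (-33167 + 12) - (336/13 + √2*√(-319)/2) = -33155 - (336/13 + √2*(I*√319)/2) = -33155 - (336/13 + I*√638/2) = -33155 + (-336/13 - I*√638/2) = -431351/13 - I*√638/2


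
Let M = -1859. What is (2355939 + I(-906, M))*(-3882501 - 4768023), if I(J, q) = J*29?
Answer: -20152822994460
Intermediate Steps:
I(J, q) = 29*J
(2355939 + I(-906, M))*(-3882501 - 4768023) = (2355939 + 29*(-906))*(-3882501 - 4768023) = (2355939 - 26274)*(-8650524) = 2329665*(-8650524) = -20152822994460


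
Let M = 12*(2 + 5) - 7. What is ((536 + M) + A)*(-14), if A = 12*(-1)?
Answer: -8414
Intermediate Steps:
A = -12
M = 77 (M = 12*7 - 7 = 84 - 7 = 77)
((536 + M) + A)*(-14) = ((536 + 77) - 12)*(-14) = (613 - 12)*(-14) = 601*(-14) = -8414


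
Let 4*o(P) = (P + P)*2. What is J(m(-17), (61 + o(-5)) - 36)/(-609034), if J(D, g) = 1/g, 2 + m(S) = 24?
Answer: -1/12180680 ≈ -8.2097e-8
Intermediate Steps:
m(S) = 22 (m(S) = -2 + 24 = 22)
o(P) = P (o(P) = ((P + P)*2)/4 = ((2*P)*2)/4 = (4*P)/4 = P)
J(m(-17), (61 + o(-5)) - 36)/(-609034) = 1/(((61 - 5) - 36)*(-609034)) = -1/609034/(56 - 36) = -1/609034/20 = (1/20)*(-1/609034) = -1/12180680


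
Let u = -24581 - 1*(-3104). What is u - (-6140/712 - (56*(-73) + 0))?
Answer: -4549035/178 ≈ -25556.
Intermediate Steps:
u = -21477 (u = -24581 + 3104 = -21477)
u - (-6140/712 - (56*(-73) + 0)) = -21477 - (-6140/712 - (56*(-73) + 0)) = -21477 - (-6140*1/712 - (-4088 + 0)) = -21477 - (-1535/178 - 1*(-4088)) = -21477 - (-1535/178 + 4088) = -21477 - 1*726129/178 = -21477 - 726129/178 = -4549035/178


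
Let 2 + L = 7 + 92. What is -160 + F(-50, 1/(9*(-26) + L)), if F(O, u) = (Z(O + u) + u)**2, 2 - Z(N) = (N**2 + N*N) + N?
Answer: 8629687370001636/352275361 ≈ 2.4497e+7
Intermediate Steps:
L = 97 (L = -2 + (7 + 92) = -2 + 99 = 97)
Z(N) = 2 - N - 2*N**2 (Z(N) = 2 - ((N**2 + N*N) + N) = 2 - ((N**2 + N**2) + N) = 2 - (2*N**2 + N) = 2 - (N + 2*N**2) = 2 + (-N - 2*N**2) = 2 - N - 2*N**2)
F(O, u) = (2 - O - 2*(O + u)**2)**2 (F(O, u) = ((2 - (O + u) - 2*(O + u)**2) + u)**2 = ((2 + (-O - u) - 2*(O + u)**2) + u)**2 = ((2 - O - u - 2*(O + u)**2) + u)**2 = (2 - O - 2*(O + u)**2)**2)
-160 + F(-50, 1/(9*(-26) + L)) = -160 + (-2 - 50 + 2*(-50 + 1/(9*(-26) + 97))**2)**2 = -160 + (-2 - 50 + 2*(-50 + 1/(-234 + 97))**2)**2 = -160 + (-2 - 50 + 2*(-50 + 1/(-137))**2)**2 = -160 + (-2 - 50 + 2*(-50 - 1/137)**2)**2 = -160 + (-2 - 50 + 2*(-6851/137)**2)**2 = -160 + (-2 - 50 + 2*(46936201/18769))**2 = -160 + (-2 - 50 + 93872402/18769)**2 = -160 + (92896414/18769)**2 = -160 + 8629743734059396/352275361 = 8629687370001636/352275361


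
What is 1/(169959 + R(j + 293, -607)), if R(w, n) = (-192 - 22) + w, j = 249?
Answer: 1/170287 ≈ 5.8724e-6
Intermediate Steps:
R(w, n) = -214 + w
1/(169959 + R(j + 293, -607)) = 1/(169959 + (-214 + (249 + 293))) = 1/(169959 + (-214 + 542)) = 1/(169959 + 328) = 1/170287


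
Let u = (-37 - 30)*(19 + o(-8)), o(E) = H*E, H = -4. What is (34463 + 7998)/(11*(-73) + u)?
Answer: -42461/4220 ≈ -10.062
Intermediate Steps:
o(E) = -4*E
u = -3417 (u = (-37 - 30)*(19 - 4*(-8)) = -67*(19 + 32) = -67*51 = -3417)
(34463 + 7998)/(11*(-73) + u) = (34463 + 7998)/(11*(-73) - 3417) = 42461/(-803 - 3417) = 42461/(-4220) = 42461*(-1/4220) = -42461/4220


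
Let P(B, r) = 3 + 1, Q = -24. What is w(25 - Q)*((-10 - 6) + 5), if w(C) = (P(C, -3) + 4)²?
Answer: -704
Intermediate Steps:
P(B, r) = 4
w(C) = 64 (w(C) = (4 + 4)² = 8² = 64)
w(25 - Q)*((-10 - 6) + 5) = 64*((-10 - 6) + 5) = 64*(-16 + 5) = 64*(-11) = -704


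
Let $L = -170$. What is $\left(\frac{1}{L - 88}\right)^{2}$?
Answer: $\frac{1}{66564} \approx 1.5023 \cdot 10^{-5}$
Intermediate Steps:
$\left(\frac{1}{L - 88}\right)^{2} = \left(\frac{1}{-170 - 88}\right)^{2} = \left(\frac{1}{-258}\right)^{2} = \left(- \frac{1}{258}\right)^{2} = \frac{1}{66564}$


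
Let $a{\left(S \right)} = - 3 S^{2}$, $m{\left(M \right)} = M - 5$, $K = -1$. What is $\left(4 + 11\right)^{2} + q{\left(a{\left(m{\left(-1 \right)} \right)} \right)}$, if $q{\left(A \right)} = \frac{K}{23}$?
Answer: $\frac{5174}{23} \approx 224.96$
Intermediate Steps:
$m{\left(M \right)} = -5 + M$
$q{\left(A \right)} = - \frac{1}{23}$
$\left(4 + 11\right)^{2} + q{\left(a{\left(m{\left(-1 \right)} \right)} \right)} = \left(4 + 11\right)^{2} - \frac{1}{23} = 15^{2} - \frac{1}{23} = 225 - \frac{1}{23} = \frac{5174}{23}$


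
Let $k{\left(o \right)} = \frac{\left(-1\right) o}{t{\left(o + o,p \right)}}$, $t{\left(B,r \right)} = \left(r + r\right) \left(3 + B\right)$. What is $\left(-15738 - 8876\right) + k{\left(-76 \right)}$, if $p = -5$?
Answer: $- \frac{18337392}{745} \approx -24614.0$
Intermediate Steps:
$t{\left(B,r \right)} = 2 r \left(3 + B\right)$
$k{\left(o \right)} = - \frac{o}{-30 - 20 o}$ ($k{\left(o \right)} = \frac{\left(-1\right) o}{2 \left(-5\right) \left(3 + \left(o + o\right)\right)} = \frac{\left(-1\right) o}{2 \left(-5\right) \left(3 + 2 o\right)} = \frac{\left(-1\right) o}{-30 - 20 o} = - \frac{o}{-30 - 20 o}$)
$\left(-15738 - 8876\right) + k{\left(-76 \right)} = \left(-15738 - 8876\right) + \frac{1}{10} \left(-76\right) \frac{1}{3 + 2 \left(-76\right)} = -24614 + \frac{1}{10} \left(-76\right) \frac{1}{3 - 152} = -24614 + \frac{1}{10} \left(-76\right) \frac{1}{-149} = -24614 + \frac{1}{10} \left(-76\right) \left(- \frac{1}{149}\right) = -24614 + \frac{38}{745} = - \frac{18337392}{745}$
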